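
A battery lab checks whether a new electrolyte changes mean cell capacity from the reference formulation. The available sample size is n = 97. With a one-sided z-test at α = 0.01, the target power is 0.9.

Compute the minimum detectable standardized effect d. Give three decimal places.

Need Φ(δ − 2.326) = 0.9, so δ = 2.326 + 1.282 = 3.608.
δ = d·√n ⇒ d = δ/√n = 3.608/√97 = 0.3663.

d ≈ 0.366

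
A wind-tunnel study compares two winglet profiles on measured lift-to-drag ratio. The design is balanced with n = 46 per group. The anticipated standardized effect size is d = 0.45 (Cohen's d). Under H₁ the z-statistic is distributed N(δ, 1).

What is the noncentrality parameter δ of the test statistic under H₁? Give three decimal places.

δ = d·√(n/2) = 0.45 × √(46/2) = 2.1581

δ ≈ 2.158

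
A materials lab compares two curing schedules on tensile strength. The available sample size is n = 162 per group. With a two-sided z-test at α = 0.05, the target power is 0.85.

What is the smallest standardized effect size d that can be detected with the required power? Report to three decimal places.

Required noncentrality: δ = z_{0.025} + z_{0.15} = 1.960 + 1.036 = 2.996.
(The second rejection-region term Φ(−δ − z_{α/2}) is negligible and dropped.)
δ = d·√(n/2) ⇒ d = δ/√(n/2) = 2.996/√(162/2) = 0.3329.

d ≈ 0.333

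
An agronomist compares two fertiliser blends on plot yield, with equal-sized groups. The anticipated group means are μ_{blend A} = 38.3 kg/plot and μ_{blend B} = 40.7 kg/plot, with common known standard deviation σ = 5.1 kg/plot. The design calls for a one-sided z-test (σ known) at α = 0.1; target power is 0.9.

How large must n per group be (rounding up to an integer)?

Standardized effect: d = |μ_{blend A} − μ_{blend B}| / σ = |38.3 − 40.7| / 5.1 = 0.4706
Set Φ(δ − 1.282) = 0.9; then δ − 1.282 = Φ⁻¹(0.9) = 1.282, giving δ = 2.563.
δ = d·√(n/2) ⇒ n = 2(δ/d)² = 2 × (2.563 / 0.4706)² = 59.33.
Round up to the next whole unit.

n = 60 per group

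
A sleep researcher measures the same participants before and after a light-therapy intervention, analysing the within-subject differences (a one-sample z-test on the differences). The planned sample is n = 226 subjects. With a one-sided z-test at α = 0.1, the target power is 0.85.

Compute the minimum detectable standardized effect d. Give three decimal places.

d ≈ 0.154

Need Φ(δ − 1.282) = 0.85, so δ = 1.282 + 1.036 = 2.318.
δ = d·√n ⇒ d = δ/√n = 2.318/√226 = 0.1542.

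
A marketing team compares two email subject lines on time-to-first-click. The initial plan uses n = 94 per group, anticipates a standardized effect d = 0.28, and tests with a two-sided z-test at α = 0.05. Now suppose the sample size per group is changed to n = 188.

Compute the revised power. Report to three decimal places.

With n = 188 per group: δ = d·√(n/2) = 0.28 × √(188/2) = 2.7147. Critical value z_{0.025} = 1.960.
Revised power = Φ(δ − 1.960) + Φ(−δ − 1.960) = Φ(0.755) + Φ(-4.675) = 0.7748 + 0.0000 = 0.7748.

Power ≈ 0.775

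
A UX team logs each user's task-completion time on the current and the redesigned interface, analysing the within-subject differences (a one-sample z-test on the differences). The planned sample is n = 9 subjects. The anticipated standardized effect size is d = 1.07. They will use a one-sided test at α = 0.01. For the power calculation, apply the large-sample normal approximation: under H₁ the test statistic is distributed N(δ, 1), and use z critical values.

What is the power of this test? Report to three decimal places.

Noncentrality parameter: δ = d·√n = 1.07 × √9 = 3.2100
One-sided α = 0.01 → critical value z_{0.01} = 2.326.
Power = P(Z > 2.326 − δ) = Φ(0.884) = 0.8116.

Power ≈ 0.812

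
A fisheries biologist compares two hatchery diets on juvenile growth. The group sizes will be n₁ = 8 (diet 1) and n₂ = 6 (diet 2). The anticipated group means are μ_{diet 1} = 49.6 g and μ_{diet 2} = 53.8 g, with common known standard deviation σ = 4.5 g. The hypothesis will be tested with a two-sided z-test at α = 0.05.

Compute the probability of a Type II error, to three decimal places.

β ≈ 0.592

Standardized effect: d = |μ_{diet 1} − μ_{diet 2}| / σ = |49.6 − 53.8| / 4.5 = 0.9333
Noncentrality parameter: δ = d / √(1/n₁ + 1/n₂) = 0.9333 / √(1/8 + 1/6) = 1.7282
Two-sided α = 0.05 → critical value z_{0.025} = 1.960.
Power = Φ(δ − 1.960) + Φ(−δ − 1.960) = Φ(-0.232) + Φ(-3.688) = 0.4084 + 0.0001 = 0.4085.
Type II error: β = 1 − power = 1 − 0.4085 = 0.5915.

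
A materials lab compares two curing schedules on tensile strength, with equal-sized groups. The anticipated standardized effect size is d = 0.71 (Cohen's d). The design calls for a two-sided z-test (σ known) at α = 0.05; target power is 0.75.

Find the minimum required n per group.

For power 0.75 need Φ(δ − z_{0.025}) = 0.75, so δ = z_{0.025} + z_{0.25} = 1.960 + 0.674 = 2.634.
(For δ > 0 the lower-tail rejection region contributes negligibly to power, so the one-term inversion is standard.)
δ = d·√(n/2) ⇒ n = 2(δ/d)² = 2 × (2.634 / 0.71)² = 27.54.
Round up to the next whole unit.

n = 28 per group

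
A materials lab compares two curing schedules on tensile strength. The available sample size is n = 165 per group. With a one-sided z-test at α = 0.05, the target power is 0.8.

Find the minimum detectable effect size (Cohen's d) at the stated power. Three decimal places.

Need Φ(δ − 1.645) = 0.8, so δ = 1.645 + 0.842 = 2.486.
δ = d·√(n/2) ⇒ d = δ/√(n/2) = 2.486/√(165/2) = 0.2738.

d ≈ 0.274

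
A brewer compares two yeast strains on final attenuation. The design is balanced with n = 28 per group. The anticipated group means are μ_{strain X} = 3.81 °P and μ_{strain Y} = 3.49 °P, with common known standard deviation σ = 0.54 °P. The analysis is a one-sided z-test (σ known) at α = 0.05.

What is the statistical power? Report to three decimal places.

Standardized effect: d = |μ_{strain X} − μ_{strain Y}| / σ = |3.81 − 3.49| / 0.54 = 0.5926
Noncentrality parameter: δ = d·√(n/2) = 0.5926 × √(28/2) = 2.2173
One-sided α = 0.05 → critical value z_{0.05} = 1.645.
Power = Φ(δ − 1.645) = Φ(0.572) = 0.7165.

Power ≈ 0.716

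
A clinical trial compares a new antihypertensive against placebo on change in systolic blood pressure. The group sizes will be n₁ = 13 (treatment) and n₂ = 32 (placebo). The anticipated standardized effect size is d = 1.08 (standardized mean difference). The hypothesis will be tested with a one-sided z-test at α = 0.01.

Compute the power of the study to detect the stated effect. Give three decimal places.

Power ≈ 0.831

Noncentrality parameter: λ = d / √(1/n₁ + 1/n₂) = 1.08 / √(1/13 + 1/32) = 3.2837
One-sided α = 0.01 → critical value z_{0.01} = 2.326.
Power = Φ(λ − 2.326) = Φ(0.957) = 0.8308.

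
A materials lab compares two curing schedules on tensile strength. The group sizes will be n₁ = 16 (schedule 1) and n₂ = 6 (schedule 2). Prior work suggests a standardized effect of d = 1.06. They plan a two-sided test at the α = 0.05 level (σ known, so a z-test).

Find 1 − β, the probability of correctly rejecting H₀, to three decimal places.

Power ≈ 0.600

Noncentrality parameter: δ = d / √(1/n₁ + 1/n₂) = 1.06 / √(1/16 + 1/6) = 2.2143
Critical value for a two-sided test at α = 0.05: z_{α/2} = 1.960.
Power = Φ(δ − 1.960) + Φ(−δ − 1.960) = Φ(0.254) + Φ(-4.174) = 0.6004 + 0.0000 = 0.6004.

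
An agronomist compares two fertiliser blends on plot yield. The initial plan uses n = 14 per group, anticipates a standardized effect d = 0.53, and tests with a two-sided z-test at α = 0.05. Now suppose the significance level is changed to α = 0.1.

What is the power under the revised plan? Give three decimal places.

δ = d·√(n/2) = 0.53 × √(14/2) = 1.4022 (unchanged). New critical value: z_{0.05} = 1.645.
Revised power = Φ(δ − 1.645) + Φ(−δ − 1.645) = Φ(-0.243) + Φ(-3.047) = 0.4042 + 0.0012 = 0.4053.

Power ≈ 0.405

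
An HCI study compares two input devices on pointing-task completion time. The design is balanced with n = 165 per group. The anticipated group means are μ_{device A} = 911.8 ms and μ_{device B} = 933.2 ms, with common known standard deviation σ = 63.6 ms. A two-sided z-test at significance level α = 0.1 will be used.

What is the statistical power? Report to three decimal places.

Power ≈ 0.921

Standardized effect: d = |μ_{device A} − μ_{device B}| / σ = |911.8 − 933.2| / 63.6 = 0.3365
Noncentrality parameter: δ = d·√(n/2) = 0.3365 × √(165/2) = 3.0562
Two-sided α = 0.1 → critical value z_{0.05} = 1.645.
Power = Φ(δ − 1.645) + Φ(−δ − 1.645) = Φ(1.411) + Φ(-4.701) = 0.9209 + 0.0000 = 0.9209.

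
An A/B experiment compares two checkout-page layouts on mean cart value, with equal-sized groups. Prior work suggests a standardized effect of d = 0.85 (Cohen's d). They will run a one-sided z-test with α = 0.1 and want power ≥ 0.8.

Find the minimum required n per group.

Set Φ(δ − 1.282) = 0.8; then δ − 1.282 = Φ⁻¹(0.8) = 0.842, giving δ = 2.123.
δ = d·√(n/2) ⇒ n = 2(δ/d)² = 2 × (2.123 / 0.85)² = 12.48.
Rounding up, n = 13 per group.

n = 13 per group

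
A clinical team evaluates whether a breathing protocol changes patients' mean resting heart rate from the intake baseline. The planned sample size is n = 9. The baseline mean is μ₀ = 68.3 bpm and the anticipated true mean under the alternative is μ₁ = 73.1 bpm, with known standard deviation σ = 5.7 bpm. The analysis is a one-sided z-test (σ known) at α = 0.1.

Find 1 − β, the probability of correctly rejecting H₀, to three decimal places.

Power ≈ 0.893

Standardized effect: d = |μ₁ − μ₀| / σ = |73.1 − 68.3| / 5.7 = 0.8421
Noncentrality parameter: δ = d·√n = 0.8421 × √9 = 2.5263
One-sided α = 0.1 → critical value z_{0.1} = 1.282.
Power = Φ(δ − 1.282) = Φ(1.245) = 0.8934.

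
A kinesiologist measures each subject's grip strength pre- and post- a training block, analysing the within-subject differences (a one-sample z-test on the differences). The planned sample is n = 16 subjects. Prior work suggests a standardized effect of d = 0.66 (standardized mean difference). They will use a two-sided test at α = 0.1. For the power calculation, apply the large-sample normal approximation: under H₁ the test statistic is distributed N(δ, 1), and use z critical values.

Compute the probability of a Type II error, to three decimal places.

Noncentrality parameter: δ = d·√n = 0.66 × √16 = 2.6400
Two-sided α = 0.1 → critical value z_{0.05} = 1.645.
Power = Φ(δ − 1.645) + Φ(−δ − 1.645) = Φ(0.995) + Φ(-4.285) = 0.8402 + 0.0000 = 0.8402.
Type II error: β = 1 − power = 1 − 0.8402 = 0.1598.

β ≈ 0.160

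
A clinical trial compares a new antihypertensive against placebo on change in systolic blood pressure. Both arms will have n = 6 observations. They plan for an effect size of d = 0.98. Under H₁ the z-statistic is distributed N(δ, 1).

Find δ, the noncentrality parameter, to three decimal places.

δ ≈ 1.697

The noncentrality parameter scales effect size by the design's sample-size factor: δ = d·√(n/2) = 0.98 × √(6/2) = 1.6974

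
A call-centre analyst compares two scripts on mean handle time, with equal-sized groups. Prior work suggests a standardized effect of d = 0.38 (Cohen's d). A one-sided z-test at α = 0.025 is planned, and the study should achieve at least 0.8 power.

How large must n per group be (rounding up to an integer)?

Set Φ(δ − 1.960) = 0.8; then δ − 1.960 = Φ⁻¹(0.8) = 0.842, giving δ = 2.802.
δ = d·√(n/2) ⇒ n = 2(δ/d)² = 2 × (2.802 / 0.38)² = 108.71.
Round up to the next whole unit.

n = 109 per group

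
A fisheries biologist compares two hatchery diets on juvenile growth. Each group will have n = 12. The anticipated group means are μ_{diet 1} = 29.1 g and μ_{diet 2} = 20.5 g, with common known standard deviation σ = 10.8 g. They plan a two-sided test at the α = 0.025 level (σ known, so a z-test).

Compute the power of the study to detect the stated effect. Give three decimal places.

Power ≈ 0.386

Standardized effect: d = |μ_{diet 1} − μ_{diet 2}| / σ = |29.1 − 20.5| / 10.8 = 0.7963
Noncentrality parameter: δ = d·√(n/2) = 0.7963 × √(12/2) = 1.9505
Two-sided α = 0.025 → critical value z_{0.0125} = 2.241.
Power = Φ(δ − 2.241) + Φ(−δ − 2.241) = Φ(-0.291) + Φ(-4.192) = 0.3856 + 0.0000 = 0.3856.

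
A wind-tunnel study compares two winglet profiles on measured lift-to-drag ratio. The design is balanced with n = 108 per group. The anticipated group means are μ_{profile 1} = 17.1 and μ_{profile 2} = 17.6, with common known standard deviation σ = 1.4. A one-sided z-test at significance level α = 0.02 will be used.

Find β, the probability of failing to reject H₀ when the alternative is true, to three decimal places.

β ≈ 0.284

Standardized effect: d = |μ_{profile 1} − μ_{profile 2}| / σ = |17.1 − 17.6| / 1.4 = 0.3571
Noncentrality parameter: δ = d·√(n/2) = 0.3571 × √(108/2) = 2.6245
One-sided α = 0.02 → critical value z_{0.02} = 2.054.
Power = P(Z > 2.054 − δ) = Φ(0.571) = 0.7159.
Type II error: β = 1 − power = 1 − 0.7159 = 0.2841.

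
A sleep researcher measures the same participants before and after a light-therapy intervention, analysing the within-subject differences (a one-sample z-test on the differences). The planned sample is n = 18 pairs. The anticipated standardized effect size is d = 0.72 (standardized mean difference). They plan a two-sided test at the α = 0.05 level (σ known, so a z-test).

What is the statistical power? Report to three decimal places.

Power ≈ 0.863

Noncentrality parameter: λ = d·√n = 0.72 × √18 = 3.0547
Two-sided α = 0.05 → critical value z_{0.025} = 1.960.
Power = Φ(λ − 1.960) + Φ(−λ − 1.960) = Φ(1.095) + Φ(-5.015) = 0.8632 + 0.0000 = 0.8632.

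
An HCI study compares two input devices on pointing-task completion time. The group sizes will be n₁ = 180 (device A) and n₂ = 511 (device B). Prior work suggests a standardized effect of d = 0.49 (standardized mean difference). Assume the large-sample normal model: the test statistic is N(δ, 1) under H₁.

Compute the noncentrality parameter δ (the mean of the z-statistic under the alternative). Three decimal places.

δ = d / √(1/n₁ + 1/n₂) = 0.49 / √(1/180 + 1/511) = 5.6533

δ ≈ 5.653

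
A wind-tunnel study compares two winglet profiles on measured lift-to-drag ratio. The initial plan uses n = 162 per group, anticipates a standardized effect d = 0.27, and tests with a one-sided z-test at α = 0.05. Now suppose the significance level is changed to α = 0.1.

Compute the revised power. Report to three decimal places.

Power ≈ 0.875

δ = d·√(n/2) = 0.27 × √(162/2) = 2.4300 (unchanged). New critical value: z_{0.1} = 1.282.
Revised power = P(Z > 1.282 − δ) = Φ(1.148) = 0.8746.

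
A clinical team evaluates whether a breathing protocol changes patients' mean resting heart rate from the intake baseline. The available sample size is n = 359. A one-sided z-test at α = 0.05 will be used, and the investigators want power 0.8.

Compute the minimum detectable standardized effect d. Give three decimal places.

Need Φ(δ − 1.645) = 0.8, so δ = 1.645 + 0.842 = 2.486.
δ = d·√n ⇒ d = δ/√n = 2.486/√359 = 0.1312.

d ≈ 0.131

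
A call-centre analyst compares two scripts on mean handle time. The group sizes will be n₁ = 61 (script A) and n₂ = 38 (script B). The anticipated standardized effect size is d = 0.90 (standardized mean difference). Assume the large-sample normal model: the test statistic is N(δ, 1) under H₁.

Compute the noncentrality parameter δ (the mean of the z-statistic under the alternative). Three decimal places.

δ ≈ 4.355

δ = d / √(1/n₁ + 1/n₂) = 0.90 / √(1/61 + 1/38) = 4.3549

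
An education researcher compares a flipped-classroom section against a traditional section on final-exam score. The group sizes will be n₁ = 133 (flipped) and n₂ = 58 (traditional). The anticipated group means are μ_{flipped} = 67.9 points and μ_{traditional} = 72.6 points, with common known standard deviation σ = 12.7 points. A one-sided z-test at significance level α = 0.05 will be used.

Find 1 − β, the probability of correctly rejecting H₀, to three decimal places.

Power ≈ 0.760

Standardized effect: d = |μ_{flipped} − μ_{traditional}| / σ = |67.9 − 72.6| / 12.7 = 0.3701
Noncentrality parameter: δ = d / √(1/n₁ + 1/n₂) = 0.3701 / √(1/133 + 1/58) = 2.3519
One-sided α = 0.05 → critical value z_{0.05} = 1.645.
Power = P(Z > 1.645 − δ) = Φ(0.707) = 0.7602.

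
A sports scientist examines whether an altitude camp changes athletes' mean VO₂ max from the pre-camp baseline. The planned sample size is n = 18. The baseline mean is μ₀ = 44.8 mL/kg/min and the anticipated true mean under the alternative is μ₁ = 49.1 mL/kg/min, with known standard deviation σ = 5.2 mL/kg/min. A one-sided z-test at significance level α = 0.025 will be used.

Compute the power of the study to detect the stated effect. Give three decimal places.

Power ≈ 0.939

Standardized effect: d = |μ₁ − μ₀| / σ = |49.1 − 44.8| / 5.2 = 0.8269
Noncentrality parameter: δ = d·√n = 0.8269 × √18 = 3.5083
Critical value for a one-sided test at α = 0.025: z_α = 1.960.
Power = P(Z > 1.960 − δ) = Φ(1.548) = 0.9392.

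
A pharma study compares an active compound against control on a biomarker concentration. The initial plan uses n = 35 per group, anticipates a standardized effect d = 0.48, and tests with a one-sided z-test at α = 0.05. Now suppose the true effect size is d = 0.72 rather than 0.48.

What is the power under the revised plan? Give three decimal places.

Power ≈ 0.914

With d = 0.72: δ = d·√(n/2) = 0.72 × √(35/2) = 3.0120. Critical value z_{0.05} = 1.645.
Revised power = P(Z > 1.645 − δ) = Φ(1.367) = 0.9142.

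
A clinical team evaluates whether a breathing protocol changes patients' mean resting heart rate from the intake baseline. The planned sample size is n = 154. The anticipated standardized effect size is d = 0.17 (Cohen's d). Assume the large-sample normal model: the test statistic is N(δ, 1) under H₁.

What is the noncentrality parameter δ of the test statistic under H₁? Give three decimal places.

δ = d·√n = 0.17 × √154 = 2.1096

δ ≈ 2.110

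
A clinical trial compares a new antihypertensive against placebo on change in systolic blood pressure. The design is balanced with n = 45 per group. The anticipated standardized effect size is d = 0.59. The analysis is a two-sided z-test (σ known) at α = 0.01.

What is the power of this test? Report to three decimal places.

Noncentrality parameter: δ = d·√(n/2) = 0.59 × √(45/2) = 2.7986
Two-sided α = 0.01 → critical value z_{0.005} = 2.576.
Power = Φ(δ − 2.576) + Φ(−δ − 2.576) = Φ(0.223) + Φ(-5.374) = 0.5881 + 0.0000 = 0.5881.

Power ≈ 0.588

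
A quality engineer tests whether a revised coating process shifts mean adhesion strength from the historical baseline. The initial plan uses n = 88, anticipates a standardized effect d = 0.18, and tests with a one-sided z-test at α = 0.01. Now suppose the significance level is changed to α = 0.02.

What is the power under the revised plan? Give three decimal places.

Power ≈ 0.357

δ = d·√n = 0.18 × √88 = 1.6885 (unchanged). New critical value: z_{0.02} = 2.054.
Revised power = P(Z > 2.054 − δ) = Φ(-0.365) = 0.3575.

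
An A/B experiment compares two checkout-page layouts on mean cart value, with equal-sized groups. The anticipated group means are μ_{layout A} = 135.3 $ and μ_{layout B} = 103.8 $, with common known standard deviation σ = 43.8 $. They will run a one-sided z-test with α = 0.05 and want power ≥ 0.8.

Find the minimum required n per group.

n = 24 per group

Standardized effect: d = |μ_{layout A} − μ_{layout B}| / σ = |135.3 − 103.8| / 43.8 = 0.7192
For power 0.8 need Φ(δ − z_{0.05}) = 0.8, so δ = z_{0.05} + z_{0.20} = 1.645 + 0.842 = 2.486.
δ = d·√(n/2) ⇒ n = 2(δ/d)² = 2 × (2.486 / 0.7192)² = 23.91.
Rounding up, n = 24 per group.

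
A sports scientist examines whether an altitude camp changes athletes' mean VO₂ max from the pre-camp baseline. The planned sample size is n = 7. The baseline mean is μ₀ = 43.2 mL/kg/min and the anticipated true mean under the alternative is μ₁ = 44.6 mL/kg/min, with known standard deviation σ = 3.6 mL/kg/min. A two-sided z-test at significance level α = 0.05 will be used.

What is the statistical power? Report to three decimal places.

Power ≈ 0.177

Standardized effect: d = |μ₁ − μ₀| / σ = |44.6 − 43.2| / 3.6 = 0.3889
Noncentrality parameter: δ = d·√n = 0.3889 × √7 = 1.0289
Two-sided α = 0.05 → critical value z_{0.025} = 1.960.
Power = Φ(δ − 1.960) + Φ(−δ − 1.960) = Φ(-0.931) + Φ(-2.989) = 0.1759 + 0.0014 = 0.1773.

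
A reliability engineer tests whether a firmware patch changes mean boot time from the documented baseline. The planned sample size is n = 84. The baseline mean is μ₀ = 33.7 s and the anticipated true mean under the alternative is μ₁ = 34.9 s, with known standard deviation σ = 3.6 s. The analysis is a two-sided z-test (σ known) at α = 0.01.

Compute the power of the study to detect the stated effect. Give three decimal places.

Standardized effect: d = |μ₁ − μ₀| / σ = |34.9 − 33.7| / 3.6 = 0.3333
Noncentrality parameter: δ = d·√n = 0.3333 × √84 = 3.0551
Critical value for a two-sided test at α = 0.01: z_{α/2} = 2.576.
Power = Φ(δ − 2.576) + Φ(−δ − 2.576) = Φ(0.479) + Φ(-5.631) = 0.6841 + 0.0000 = 0.6841.

Power ≈ 0.684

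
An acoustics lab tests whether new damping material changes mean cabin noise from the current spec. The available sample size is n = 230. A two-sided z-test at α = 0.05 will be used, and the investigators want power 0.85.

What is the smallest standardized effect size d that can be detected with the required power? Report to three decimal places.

d ≈ 0.198

Need Φ(δ − 1.960) = 0.85, so δ = 1.960 + 1.036 = 2.996.
(Lower-tail contribution to power is negligible for δ > 0.)
δ = d·√n ⇒ d = δ/√n = 2.996/√230 = 0.1976.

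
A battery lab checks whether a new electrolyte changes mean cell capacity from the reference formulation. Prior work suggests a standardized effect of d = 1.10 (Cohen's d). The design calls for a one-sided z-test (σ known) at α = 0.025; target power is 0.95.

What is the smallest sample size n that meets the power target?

Set Φ(δ − 1.960) = 0.95; then δ − 1.960 = Φ⁻¹(0.95) = 1.645, giving δ = 3.605.
δ = d·√n ⇒ n = (δ/d)² = (3.605 / 1.10)² = 10.74.
Round up to the next whole unit.

n = 11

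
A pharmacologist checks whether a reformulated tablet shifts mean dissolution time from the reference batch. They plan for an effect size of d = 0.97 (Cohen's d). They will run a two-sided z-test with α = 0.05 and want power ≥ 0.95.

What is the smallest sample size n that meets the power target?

n = 14

Set Φ(δ − 1.960) = 0.95; then δ − 1.960 = Φ⁻¹(0.95) = 1.645, giving δ = 3.605.
(For δ > 0 the lower-tail rejection region contributes negligibly to power, so the one-term inversion is standard.)
δ = d·√n ⇒ n = (δ/d)² = (3.605 / 0.97)² = 13.81.
Round up to the next whole unit.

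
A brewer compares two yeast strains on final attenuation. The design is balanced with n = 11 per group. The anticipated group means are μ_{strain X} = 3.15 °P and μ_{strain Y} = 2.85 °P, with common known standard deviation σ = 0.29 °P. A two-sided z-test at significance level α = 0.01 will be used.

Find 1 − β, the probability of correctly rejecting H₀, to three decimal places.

Standardized effect: d = |μ_{strain X} − μ_{strain Y}| / σ = |3.15 − 2.85| / 0.29 = 1.0345
Noncentrality parameter: λ = d·√(n/2) = 1.0345 × √(11/2) = 2.4261
Critical value for a two-sided test at α = 0.01: z_{α/2} = 2.576.
Power = Φ(λ − 2.576) + Φ(−λ − 2.576) = Φ(-0.150) + Φ(-5.002) = 0.4405 + 0.0000 = 0.4405.

Power ≈ 0.440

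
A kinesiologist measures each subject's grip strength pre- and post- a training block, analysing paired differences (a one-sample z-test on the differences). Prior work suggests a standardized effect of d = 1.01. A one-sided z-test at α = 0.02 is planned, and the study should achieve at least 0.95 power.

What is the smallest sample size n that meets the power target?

For power 0.95 need Φ(δ − z_{0.02}) = 0.95, so δ = z_{0.02} + z_{0.05} = 2.054 + 1.645 = 3.699.
δ = d·√n ⇒ n = (δ/d)² = (3.699 / 1.01)² = 13.41.
Round up to the next whole unit.

n = 14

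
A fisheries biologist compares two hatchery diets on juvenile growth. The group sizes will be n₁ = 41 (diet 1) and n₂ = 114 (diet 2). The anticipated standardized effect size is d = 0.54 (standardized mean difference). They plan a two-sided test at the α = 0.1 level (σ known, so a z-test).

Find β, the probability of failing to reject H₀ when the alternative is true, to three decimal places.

Noncentrality parameter: δ = d / √(1/n₁ + 1/n₂) = 0.54 / √(1/41 + 1/114) = 2.9653
Two-sided α = 0.1 → critical value z_{0.05} = 1.645.
Power = Φ(δ − 1.645) + Φ(−δ − 1.645) = Φ(1.320) + Φ(-4.610) = 0.9067 + 0.0000 = 0.9067.
Type II error: β = 1 − power = 1 − 0.9067 = 0.0933.

β ≈ 0.093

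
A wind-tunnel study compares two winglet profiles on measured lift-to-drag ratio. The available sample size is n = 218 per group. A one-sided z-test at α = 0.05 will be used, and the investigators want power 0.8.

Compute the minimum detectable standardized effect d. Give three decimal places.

d ≈ 0.238

Need Φ(δ − 1.645) = 0.8, so δ = 1.645 + 0.842 = 2.486.
δ = d·√(n/2) ⇒ d = δ/√(n/2) = 2.486/√(218/2) = 0.2382.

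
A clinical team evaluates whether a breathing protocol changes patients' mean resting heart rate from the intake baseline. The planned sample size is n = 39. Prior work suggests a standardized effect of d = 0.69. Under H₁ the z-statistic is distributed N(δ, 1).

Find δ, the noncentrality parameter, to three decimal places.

The noncentrality parameter scales effect size by the design's sample-size factor: δ = d·√n = 0.69 × √39 = 4.3090

δ ≈ 4.309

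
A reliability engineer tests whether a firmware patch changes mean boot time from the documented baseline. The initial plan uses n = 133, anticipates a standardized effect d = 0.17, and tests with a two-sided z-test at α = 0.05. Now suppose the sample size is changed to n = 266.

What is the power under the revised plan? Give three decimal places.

With n = 266: δ = d·√n = 0.17 × √266 = 2.7726. Critical value z_{0.025} = 1.960.
Revised power = Φ(δ − 1.960) + Φ(−δ − 1.960) = Φ(0.813) + Φ(-4.733) = 0.7918 + 0.0000 = 0.7918.

Power ≈ 0.792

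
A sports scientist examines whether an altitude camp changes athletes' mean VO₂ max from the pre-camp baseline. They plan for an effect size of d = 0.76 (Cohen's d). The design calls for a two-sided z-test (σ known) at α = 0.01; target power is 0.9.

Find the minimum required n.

n = 26

Set Φ(δ − 2.576) = 0.9; then δ − 2.576 = Φ⁻¹(0.9) = 1.282, giving δ = 3.857.
(The Φ(−δ − z_{α/2}) term is vanishingly small for δ > 0 and is dropped in the standard sample-size formula.)
δ = d·√n ⇒ n = (δ/d)² = (3.857 / 0.76)² = 25.76.
Rounding up, n = 26.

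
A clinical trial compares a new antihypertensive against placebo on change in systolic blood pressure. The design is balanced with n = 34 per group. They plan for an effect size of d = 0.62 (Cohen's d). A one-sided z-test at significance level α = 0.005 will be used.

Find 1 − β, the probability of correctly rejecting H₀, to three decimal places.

Noncentrality parameter: δ = d·√(n/2) = 0.62 × √(34/2) = 2.5563
One-sided α = 0.005 → critical value z_{0.005} = 2.576.
Power = P(Z > 2.576 − δ) = Φ(-0.020) = 0.4922.

Power ≈ 0.492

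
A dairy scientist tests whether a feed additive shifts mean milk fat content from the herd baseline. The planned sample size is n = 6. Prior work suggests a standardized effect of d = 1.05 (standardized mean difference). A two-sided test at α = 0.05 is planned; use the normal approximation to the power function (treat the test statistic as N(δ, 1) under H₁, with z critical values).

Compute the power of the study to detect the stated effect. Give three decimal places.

Noncentrality parameter: δ = d·√n = 1.05 × √6 = 2.5720
Critical value for a two-sided test at α = 0.05: z_{α/2} = 1.960.
Power = Φ(δ − 1.960) + Φ(−δ − 1.960) = Φ(0.612) + Φ(-4.532) = 0.7297 + 0.0000 = 0.7297.

Power ≈ 0.730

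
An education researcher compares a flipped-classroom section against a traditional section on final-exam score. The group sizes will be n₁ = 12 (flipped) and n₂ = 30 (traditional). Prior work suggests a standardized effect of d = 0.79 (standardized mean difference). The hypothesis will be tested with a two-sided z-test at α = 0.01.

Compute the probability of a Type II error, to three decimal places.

Noncentrality parameter: δ = d / √(1/n₁ + 1/n₂) = 0.79 / √(1/12 + 1/30) = 2.3129
Two-sided α = 0.01 → critical value z_{0.005} = 2.576.
Power = Φ(δ − 2.576) + Φ(−δ − 2.576) = Φ(-0.263) + Φ(-4.889) = 0.3963 + 0.0000 = 0.3963.
Type II error: β = 1 − power = 1 − 0.3963 = 0.6037.

β ≈ 0.604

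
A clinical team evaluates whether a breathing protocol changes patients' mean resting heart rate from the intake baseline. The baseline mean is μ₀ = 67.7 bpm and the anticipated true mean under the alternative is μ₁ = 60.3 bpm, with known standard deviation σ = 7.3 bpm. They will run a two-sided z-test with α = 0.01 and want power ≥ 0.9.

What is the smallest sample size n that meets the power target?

n = 15

Standardized effect: d = |μ₁ − μ₀| / σ = |60.3 − 67.7| / 7.3 = 1.0137
For power 0.9 need Φ(δ − z_{0.005}) = 0.9, so δ = z_{0.005} + z_{0.10} = 2.576 + 1.282 = 3.857.
(For δ > 0 the lower-tail rejection region contributes negligibly to power, so the one-term inversion is standard.)
δ = d·√n ⇒ n = (δ/d)² = (3.857 / 1.0137)² = 14.48.
Rounding up, n = 15.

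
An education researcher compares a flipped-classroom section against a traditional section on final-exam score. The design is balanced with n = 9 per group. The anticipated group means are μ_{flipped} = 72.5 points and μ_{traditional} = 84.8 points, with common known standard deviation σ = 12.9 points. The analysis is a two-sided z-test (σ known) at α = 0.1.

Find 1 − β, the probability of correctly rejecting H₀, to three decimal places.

Power ≈ 0.647

Standardized effect: d = |μ_{flipped} − μ_{traditional}| / σ = |72.5 − 84.8| / 12.9 = 0.9535
Noncentrality parameter: δ = d·√(n/2) = 0.9535 × √(9/2) = 2.0227
Critical value for a two-sided test at α = 0.1: z_{α/2} = 1.645.
Power = Φ(δ − 1.645) + Φ(−δ − 1.645) = Φ(0.378) + Φ(-3.668) = 0.6472 + 0.0001 = 0.6473.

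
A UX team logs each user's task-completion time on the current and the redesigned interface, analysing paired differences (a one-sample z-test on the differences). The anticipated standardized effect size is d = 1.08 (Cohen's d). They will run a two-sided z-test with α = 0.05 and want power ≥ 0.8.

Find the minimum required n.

n = 7

Set Φ(δ − 1.960) = 0.8; then δ − 1.960 = Φ⁻¹(0.8) = 0.842, giving δ = 2.802.
(The Φ(−δ − z_{α/2}) term is vanishingly small for δ > 0 and is dropped in the standard sample-size formula.)
δ = d·√n ⇒ n = (δ/d)² = (2.802 / 1.08)² = 6.73.
Round up to the next whole unit.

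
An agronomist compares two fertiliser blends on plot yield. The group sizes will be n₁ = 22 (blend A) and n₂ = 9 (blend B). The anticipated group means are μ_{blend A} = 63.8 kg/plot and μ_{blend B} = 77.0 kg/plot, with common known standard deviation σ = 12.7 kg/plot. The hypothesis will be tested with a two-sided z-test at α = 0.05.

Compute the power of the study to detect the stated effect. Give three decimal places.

Power ≈ 0.748

Standardized effect: d = |μ_{blend A} − μ_{blend B}| / σ = |63.8 − 77.0| / 12.7 = 1.0394
Noncentrality parameter: δ = d / √(1/n₁ + 1/n₂) = 1.0394 / √(1/22 + 1/9) = 2.6268
Two-sided α = 0.05 → critical value z_{0.025} = 1.960.
Power = Φ(δ − 1.960) + Φ(−δ − 1.960) = Φ(0.667) + Φ(-4.587) = 0.7476 + 0.0000 = 0.7476.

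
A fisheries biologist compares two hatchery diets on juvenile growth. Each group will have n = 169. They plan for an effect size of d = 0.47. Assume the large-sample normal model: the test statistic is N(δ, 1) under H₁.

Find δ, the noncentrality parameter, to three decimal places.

The noncentrality parameter scales effect size by the design's sample-size factor: δ = d·√(n/2) = 0.47 × √(169/2) = 4.3204

δ ≈ 4.320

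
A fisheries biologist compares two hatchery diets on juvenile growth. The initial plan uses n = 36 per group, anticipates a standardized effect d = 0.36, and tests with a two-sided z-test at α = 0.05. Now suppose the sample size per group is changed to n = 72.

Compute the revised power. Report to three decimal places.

With n = 72 per group: δ = d·√(n/2) = 0.36 × √(72/2) = 2.1600. Critical value z_{0.025} = 1.960.
Revised power = Φ(δ − 1.960) + Φ(−δ − 1.960) = Φ(0.200) + Φ(-4.120) = 0.5793 + 0.0000 = 0.5793.

Power ≈ 0.579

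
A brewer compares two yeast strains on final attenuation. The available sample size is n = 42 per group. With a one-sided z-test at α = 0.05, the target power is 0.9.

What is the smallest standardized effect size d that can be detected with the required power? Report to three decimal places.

Need Φ(δ − 1.645) = 0.9, so δ = 1.645 + 1.282 = 2.926.
δ = d·√(n/2) ⇒ d = δ/√(n/2) = 2.926/√(42/2) = 0.6386.

d ≈ 0.639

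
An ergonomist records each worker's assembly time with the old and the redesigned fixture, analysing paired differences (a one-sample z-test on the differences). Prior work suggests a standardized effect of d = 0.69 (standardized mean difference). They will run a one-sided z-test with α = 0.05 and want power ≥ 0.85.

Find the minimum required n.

n = 16

Set Φ(δ − 1.645) = 0.85; then δ − 1.645 = Φ⁻¹(0.85) = 1.036, giving δ = 2.681.
δ = d·√n ⇒ n = (δ/d)² = (2.681 / 0.69)² = 15.10.
Round up to the next whole unit.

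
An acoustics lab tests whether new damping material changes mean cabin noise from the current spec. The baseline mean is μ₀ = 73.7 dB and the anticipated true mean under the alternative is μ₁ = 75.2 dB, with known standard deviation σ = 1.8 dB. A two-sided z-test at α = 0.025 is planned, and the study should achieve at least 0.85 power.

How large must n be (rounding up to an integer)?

n = 16

Standardized effect: d = |μ₁ − μ₀| / σ = |75.2 − 73.7| / 1.8 = 0.8333
Set Φ(δ − 2.241) = 0.85; then δ − 2.241 = Φ⁻¹(0.85) = 1.036, giving δ = 3.278.
(The Φ(−δ − z_{α/2}) term is vanishingly small for δ > 0 and is dropped in the standard sample-size formula.)
δ = d·√n ⇒ n = (δ/d)² = (3.278 / 0.8333)² = 15.47.
Round up to the next whole unit.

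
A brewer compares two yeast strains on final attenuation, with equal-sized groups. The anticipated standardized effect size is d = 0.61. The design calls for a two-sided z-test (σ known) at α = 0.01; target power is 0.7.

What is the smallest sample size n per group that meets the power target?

Set Φ(δ − 2.576) = 0.7; then δ − 2.576 = Φ⁻¹(0.7) = 0.524, giving δ = 3.100.
(For δ > 0 the lower-tail rejection region contributes negligibly to power, so the one-term inversion is standard.)
δ = d·√(n/2) ⇒ n = 2(δ/d)² = 2 × (3.100 / 0.61)² = 51.66.
Round up to the next whole unit.

n = 52 per group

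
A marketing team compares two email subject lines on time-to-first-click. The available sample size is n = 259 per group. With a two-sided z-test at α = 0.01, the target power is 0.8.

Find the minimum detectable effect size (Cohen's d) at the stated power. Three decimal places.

d ≈ 0.300

Required noncentrality: δ = z_{0.005} + z_{0.20} = 2.576 + 0.842 = 3.417.
(Lower-tail contribution to power is negligible for δ > 0.)
δ = d·√(n/2) ⇒ d = δ/√(n/2) = 3.417/√(259/2) = 0.3003.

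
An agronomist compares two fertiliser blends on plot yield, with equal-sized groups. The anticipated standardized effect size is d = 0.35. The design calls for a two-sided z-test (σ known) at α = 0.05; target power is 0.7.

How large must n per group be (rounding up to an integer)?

n = 101 per group

Set Φ(δ − 1.960) = 0.7; then δ − 1.960 = Φ⁻¹(0.7) = 0.524, giving δ = 2.484.
(The Φ(−δ − z_{α/2}) term is vanishingly small for δ > 0 and is dropped in the standard sample-size formula.)
δ = d·√(n/2) ⇒ n = 2(δ/d)² = 2 × (2.484 / 0.35)² = 100.77.
Rounding up, n = 101 per group.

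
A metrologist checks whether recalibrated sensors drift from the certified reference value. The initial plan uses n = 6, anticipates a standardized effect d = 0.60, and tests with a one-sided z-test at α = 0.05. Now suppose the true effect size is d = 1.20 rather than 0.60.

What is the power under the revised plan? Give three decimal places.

With d = 1.20: δ = d·√n = 1.20 × √6 = 2.9394. Critical value z_{0.05} = 1.645.
Revised power = P(Z > 1.645 − δ) = Φ(1.295) = 0.9023.

Power ≈ 0.902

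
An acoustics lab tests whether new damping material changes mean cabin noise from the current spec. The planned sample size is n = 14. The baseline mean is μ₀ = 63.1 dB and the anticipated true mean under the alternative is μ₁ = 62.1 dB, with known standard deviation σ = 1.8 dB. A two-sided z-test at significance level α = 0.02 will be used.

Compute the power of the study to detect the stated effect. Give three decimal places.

Standardized effect: d = |μ₁ − μ₀| / σ = |62.1 − 63.1| / 1.8 = 0.5556
Noncentrality parameter: δ = d·√n = 0.5556 × √14 = 2.0787
Critical value for a two-sided test at α = 0.02: z_{α/2} = 2.326.
Power = Φ(δ − 2.326) + Φ(−δ − 2.326) = Φ(-0.248) + Φ(-4.405) = 0.4022 + 0.0000 = 0.4022.

Power ≈ 0.402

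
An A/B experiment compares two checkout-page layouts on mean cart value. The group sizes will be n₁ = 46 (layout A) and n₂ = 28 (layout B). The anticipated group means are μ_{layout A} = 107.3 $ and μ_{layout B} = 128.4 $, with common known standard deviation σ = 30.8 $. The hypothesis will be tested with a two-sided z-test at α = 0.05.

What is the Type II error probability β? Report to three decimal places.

Standardized effect: d = |μ_{layout A} − μ_{layout B}| / σ = |107.3 − 128.4| / 30.8 = 0.6851
Noncentrality parameter: δ = d / √(1/n₁ + 1/n₂) = 0.6851 / √(1/46 + 1/28) = 2.8581
Two-sided α = 0.05 → critical value z_{0.025} = 1.960.
Power = Φ(δ − 1.960) + Φ(−δ − 1.960) = Φ(0.898) + Φ(-4.818) = 0.8154 + 0.0000 = 0.8154.
Type II error: β = 1 − power = 1 − 0.8154 = 0.1846.

β ≈ 0.185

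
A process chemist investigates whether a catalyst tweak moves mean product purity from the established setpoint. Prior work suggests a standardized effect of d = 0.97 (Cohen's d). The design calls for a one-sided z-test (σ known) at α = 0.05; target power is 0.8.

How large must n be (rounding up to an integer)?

Set Φ(δ − 1.645) = 0.8; then δ − 1.645 = Φ⁻¹(0.8) = 0.842, giving δ = 2.486.
δ = d·√n ⇒ n = (δ/d)² = (2.486 / 0.97)² = 6.57.
Round up to the next whole unit.

n = 7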